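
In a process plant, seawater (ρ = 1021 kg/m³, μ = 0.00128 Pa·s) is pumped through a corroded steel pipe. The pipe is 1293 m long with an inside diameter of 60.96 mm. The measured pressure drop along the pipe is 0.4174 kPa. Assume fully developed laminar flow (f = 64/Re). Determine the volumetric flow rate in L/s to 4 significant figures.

For laminar flow, f = 64/Re with Re = ρVD/μ, so Darcy-Weisbach reduces to ΔP = 32μLV/D². Solving for V: V = ΔP·D²/(32μL) = 417.4·(0.06096)²/(32·0.00128·1293) = 0.02929 m/s.
Check: Re = ρVD/μ = 1021·0.02929·0.06096/0.00128 = 1424 < 2300, so the laminar assumption holds.
Q = V·A = 0.02929·(π/4·0.06096²) = 8.548e-05 m³/s = 0.08548 L/s.

Q ≈ 0.08548 L/s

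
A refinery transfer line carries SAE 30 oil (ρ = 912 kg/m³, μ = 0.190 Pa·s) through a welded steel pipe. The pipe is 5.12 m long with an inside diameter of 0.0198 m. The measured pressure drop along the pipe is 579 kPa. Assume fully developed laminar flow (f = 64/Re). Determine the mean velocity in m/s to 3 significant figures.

For laminar flow, f = 64/Re with Re = ρVD/μ, so Darcy-Weisbach reduces to ΔP = 32μLV/D². Solving for V: V = ΔP·D²/(32μL) = 5.79e+05·(0.0198)²/(32·0.19·5.12) = 7.292 m/s.
Check: Re = ρVD/μ = 912·7.292·0.0198/0.19 = 693 < 2300, so the laminar assumption holds.

V ≈ 7.29 m/s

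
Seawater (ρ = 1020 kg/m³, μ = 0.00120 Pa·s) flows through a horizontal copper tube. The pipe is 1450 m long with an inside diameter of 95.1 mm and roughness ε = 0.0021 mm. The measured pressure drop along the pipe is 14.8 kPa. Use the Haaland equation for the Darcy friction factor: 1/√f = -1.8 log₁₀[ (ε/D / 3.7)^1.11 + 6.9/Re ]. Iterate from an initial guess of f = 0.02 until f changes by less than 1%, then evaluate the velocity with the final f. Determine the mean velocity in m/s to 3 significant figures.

V ≈ 0.275 m/s

Rearranging Darcy-Weisbach: V = √(2·ΔP·D/(f·L·ρ)). With ε/D = 2.1e-06/0.0951 = 2.21e-05, iterate starting from f = 0.02:
  f = 0.02 → V = √(2·1.48e+04·0.0951/(0.02·1450·1020)) = 0.3085 m/s; Re = ρVD/μ = 2.494e+04; f → 0.02441
  f = 0.02441 → V = 0.2792 m/s; Re = 2.257e+04; f → 0.02502
  f = 0.02502 → V = 0.2758 m/s; Re = 2.23e+04; f → 0.02509
Converged (Δf/f < 1%). With the final f = 0.02509: V = √(2·1.48e+04·0.0951/(0.02509·1450·1020)) = 0.2754 m/s.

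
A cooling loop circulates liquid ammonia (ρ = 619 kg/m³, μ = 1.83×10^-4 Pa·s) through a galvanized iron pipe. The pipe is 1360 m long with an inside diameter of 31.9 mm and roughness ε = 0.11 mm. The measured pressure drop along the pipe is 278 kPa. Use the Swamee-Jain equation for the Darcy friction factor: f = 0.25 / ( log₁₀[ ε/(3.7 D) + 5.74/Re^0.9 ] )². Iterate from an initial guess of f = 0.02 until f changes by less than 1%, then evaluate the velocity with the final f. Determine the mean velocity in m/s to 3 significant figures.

Rearranging Darcy-Weisbach: V = √(2·ΔP·D/(f·L·ρ)). With ε/D = 0.00011/0.0319 = 0.00345, iterate starting from f = 0.02:
  f = 0.02 → V = √(2·2.78e+05·0.0319/(0.02·1360·619)) = 1.026 m/s; Re = ρVD/μ = 1.107e+05; f → 0.02854
  f = 0.02854 → V = 0.8592 m/s; Re = 9.271e+04; f → 0.02876
Converged (Δf/f < 1%). With the final f = 0.02876: V = √(2·2.78e+05·0.0319/(0.02876·1360·619)) = 0.8559 m/s.

V ≈ 0.856 m/s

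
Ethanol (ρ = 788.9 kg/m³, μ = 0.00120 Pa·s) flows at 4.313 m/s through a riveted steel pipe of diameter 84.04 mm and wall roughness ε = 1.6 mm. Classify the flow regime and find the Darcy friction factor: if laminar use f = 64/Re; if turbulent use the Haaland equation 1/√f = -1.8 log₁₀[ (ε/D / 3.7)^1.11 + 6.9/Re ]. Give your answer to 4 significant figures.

f ≈ 0.04799

Re = ρVD/μ = 788.9·4.313·0.08404/0.0012 = 2.383e+05.
Re > 4000 → turbulent. ε/D = 0.0016/0.08404 = 0.019; Haaland: 1/√f = -1.8 log₁₀[0.00288 + 2.9e-05] = 4.565, so f = 0.04799.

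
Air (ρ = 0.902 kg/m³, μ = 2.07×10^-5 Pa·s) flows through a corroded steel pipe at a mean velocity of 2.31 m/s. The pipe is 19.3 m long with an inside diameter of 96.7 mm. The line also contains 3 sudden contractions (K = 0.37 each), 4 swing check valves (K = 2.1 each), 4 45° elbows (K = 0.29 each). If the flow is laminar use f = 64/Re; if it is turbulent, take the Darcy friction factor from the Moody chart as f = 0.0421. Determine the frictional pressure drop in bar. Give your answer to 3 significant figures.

ΔP ≈ 4.59×10^-4 bar

Reynolds number Re = ρVD/μ = 0.902 · 2.31 · 0.0967 / 2.07e-05 = 9734.
Re > 4000 → turbulent; use the Moody-chart value f = 0.0421.
Total minor-loss coefficient ΣK = 3·0.37 + 4·2.1 + 4·0.29 = 10.7.
ΔP = [f·L/D + ΣK]·(ρV²/2) = [0.0421·19.3/0.0967 + 10.7]·(0.902·2.31²/2) = [8.403 + 10.7]·2.407 = 45.9 Pa.
ΔP = 45.9 Pa = 4.59×10^-4 bar.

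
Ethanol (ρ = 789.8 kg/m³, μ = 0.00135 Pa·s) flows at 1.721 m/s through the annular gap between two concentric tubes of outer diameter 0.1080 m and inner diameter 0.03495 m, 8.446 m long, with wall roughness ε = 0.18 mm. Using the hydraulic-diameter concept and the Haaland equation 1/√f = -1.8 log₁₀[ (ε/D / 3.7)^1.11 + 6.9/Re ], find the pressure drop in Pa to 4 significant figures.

Hydraulic diameter D_h = 4A/P = D_o - D_i = 0.108 - 0.03495 = 0.07305 m.
Re = ρVD_h/μ = 789.8·1.721·0.07305/0.00135 = 7.355e+04.
ε/D_h = 0.00018/0.07305 = 0.00246; Haaland gives 1/√f = -1.8 log₁₀[0.000298+9.38e-05] = 6.133, so f = 0.02659.
ΔP = f(L/D_h)(ρV²/2) = 0.02659·8.446/0.07305·1170 = 3596 Pa.

ΔP ≈ 3596 Pa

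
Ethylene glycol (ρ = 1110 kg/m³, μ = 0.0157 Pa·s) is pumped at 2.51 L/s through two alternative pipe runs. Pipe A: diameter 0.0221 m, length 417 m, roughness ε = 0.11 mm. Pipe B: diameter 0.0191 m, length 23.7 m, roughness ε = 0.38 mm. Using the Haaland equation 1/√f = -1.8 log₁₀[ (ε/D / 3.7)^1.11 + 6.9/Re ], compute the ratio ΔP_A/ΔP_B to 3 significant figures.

Pipe A: V = Q/A = 0.00251/0.0003836 = 6.543 m/s; Re = 1.022e+04; ε/D = 0.00498; Haaland → f = 0.03727; ΔP_A = f(L/D)(ρV²/2) = 1.671e+07 Pa.
Pipe B: V = Q/A = 0.00251/0.0002865 = 8.76 m/s; Re = 1.183e+04; ε/D = 0.0199; Haaland → f = 0.05173; ΔP_B = f(L/D)(ρV²/2) = 2.734e+06 Pa.
ΔP_A/ΔP_B = 1.671e+07/2.734e+06 = 6.11.

ΔP_A/ΔP_B ≈ 6.11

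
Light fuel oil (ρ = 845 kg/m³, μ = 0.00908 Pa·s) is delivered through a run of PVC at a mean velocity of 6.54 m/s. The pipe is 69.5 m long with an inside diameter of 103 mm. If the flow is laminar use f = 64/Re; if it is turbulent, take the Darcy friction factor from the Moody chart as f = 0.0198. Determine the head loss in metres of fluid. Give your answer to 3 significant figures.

Reynolds number Re = ρVD/μ = 845 · 6.54 · 0.103 / 0.00908 = 6.269e+04.
Re > 4000 → turbulent; use the Moody-chart value f = 0.0198.
Darcy-Weisbach: ΔP = f(L/D)(ρV²/2) = 0.0198·(69.5/0.103)·(845·6.54²/2) = 0.0198·674.8·1.807e+04 = 2.414e+05 Pa.
Head loss h_f = ΔP/(ρg) = 2.414e+05/(845·9.81) = 29.1 m.

h_f ≈ 29.1 m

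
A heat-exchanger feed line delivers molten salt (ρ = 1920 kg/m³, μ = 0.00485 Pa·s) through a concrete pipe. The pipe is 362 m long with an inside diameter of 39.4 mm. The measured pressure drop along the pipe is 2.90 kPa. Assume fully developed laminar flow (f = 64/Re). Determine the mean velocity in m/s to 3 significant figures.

V ≈ 0.0801 m/s

For laminar flow, f = 64/Re with Re = ρVD/μ, so Darcy-Weisbach reduces to ΔP = 32μLV/D². Solving for V: V = ΔP·D²/(32μL) = 2900·(0.0394)²/(32·0.00485·362) = 0.08013 m/s.
Check: Re = ρVD/μ = 1920·0.08013·0.0394/0.00485 = 1250 < 2300, so the laminar assumption holds.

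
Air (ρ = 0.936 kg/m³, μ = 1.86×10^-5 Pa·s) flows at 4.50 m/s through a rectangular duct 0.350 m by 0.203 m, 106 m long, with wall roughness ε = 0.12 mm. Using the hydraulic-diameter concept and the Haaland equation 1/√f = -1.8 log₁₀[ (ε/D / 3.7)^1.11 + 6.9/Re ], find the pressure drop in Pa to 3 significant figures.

ΔP ≈ 84.4 Pa

Hydraulic diameter D_h = 4A/P = 4·(0.35·0.203)/(2·(0.35+0.203)) = 0.2842/1.106 = 0.257 m.
Re = ρVD_h/μ = 0.936·4.5·0.257/1.86e-05 = 5.819e+04.
ε/D_h = 0.00012/0.257 = 0.000467; Haaland gives 1/√f = -1.8 log₁₀[4.7e-05+0.000119] = 6.806, so f = 0.02159.
ΔP = f(L/D_h)(ρV²/2) = 0.02159·106/0.257·9.477 = 84.4 Pa.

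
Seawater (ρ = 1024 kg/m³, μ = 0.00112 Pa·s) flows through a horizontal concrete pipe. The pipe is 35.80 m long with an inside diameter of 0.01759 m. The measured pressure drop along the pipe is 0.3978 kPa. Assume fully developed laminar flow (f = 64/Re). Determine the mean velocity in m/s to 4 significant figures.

V ≈ 0.09593 m/s

For laminar flow, f = 64/Re with Re = ρVD/μ, so Darcy-Weisbach reduces to ΔP = 32μLV/D². Solving for V: V = ΔP·D²/(32μL) = 397.8·(0.01759)²/(32·0.00112·35.8) = 0.09593 m/s.
Check: Re = ρVD/μ = 1024·0.09593·0.01759/0.00112 = 1543 < 2300, so the laminar assumption holds.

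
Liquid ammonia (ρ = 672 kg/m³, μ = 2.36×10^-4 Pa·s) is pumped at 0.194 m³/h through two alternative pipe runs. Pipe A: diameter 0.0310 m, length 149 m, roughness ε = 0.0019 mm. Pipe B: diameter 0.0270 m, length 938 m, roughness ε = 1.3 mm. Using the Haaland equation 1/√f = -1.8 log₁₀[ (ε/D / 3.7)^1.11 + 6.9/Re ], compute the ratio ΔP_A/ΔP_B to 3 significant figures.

ΔP_A/ΔP_B ≈ 0.0380

Pipe A: V = Q/A = 5.389e-05/0.0007548 = 0.0714 m/s; Re = 6302; ε/D = 6.13e-05; Haaland → f = 0.03526; ΔP_A = f(L/D)(ρV²/2) = 290.3 Pa.
Pipe B: V = Q/A = 5.389e-05/0.0005726 = 0.09412 m/s; Re = 7236; ε/D = 0.0481; Haaland → f = 0.07383; ΔP_B = f(L/D)(ρV²/2) = 7635 Pa.
ΔP_A/ΔP_B = 290.3/7635 = 0.0380.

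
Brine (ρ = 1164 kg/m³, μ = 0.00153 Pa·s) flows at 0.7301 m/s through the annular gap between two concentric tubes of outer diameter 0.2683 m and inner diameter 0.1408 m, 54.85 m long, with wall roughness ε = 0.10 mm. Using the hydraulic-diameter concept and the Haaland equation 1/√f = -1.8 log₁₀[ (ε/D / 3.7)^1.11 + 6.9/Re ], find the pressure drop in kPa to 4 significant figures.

Hydraulic diameter D_h = 4A/P = D_o - D_i = 0.2683 - 0.1408 = 0.1275 m.
Re = ρVD_h/μ = 1164·0.7301·0.1275/0.00153 = 7.082e+04.
ε/D_h = 0.0001/0.1275 = 0.000784; Haaland gives 1/√f = -1.8 log₁₀[8.36e-05+9.74e-05] = 6.736, so f = 0.02204.
ΔP = f(L/D_h)(ρV²/2) = 0.02204·54.85/0.1275·310.2 = 2941 Pa.
ΔP = 2.941 kPa.

ΔP ≈ 2.941 kPa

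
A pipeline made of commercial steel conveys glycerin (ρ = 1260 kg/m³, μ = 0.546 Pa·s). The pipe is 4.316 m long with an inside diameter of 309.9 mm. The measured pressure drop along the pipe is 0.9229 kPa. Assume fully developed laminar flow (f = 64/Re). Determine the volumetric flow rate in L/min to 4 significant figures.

Q ≈ 5319 L/min

For laminar flow, f = 64/Re with Re = ρVD/μ, so Darcy-Weisbach reduces to ΔP = 32μLV/D². Solving for V: V = ΔP·D²/(32μL) = 922.9·(0.3099)²/(32·0.546·4.316) = 1.175 m/s.
Check: Re = ρVD/μ = 1260·1.175·0.3099/0.546 = 840.6 < 2300, so the laminar assumption holds.
Q = V·A = 1.175·(π/4·0.3099²) = 0.08866 m³/s = 5319 L/min.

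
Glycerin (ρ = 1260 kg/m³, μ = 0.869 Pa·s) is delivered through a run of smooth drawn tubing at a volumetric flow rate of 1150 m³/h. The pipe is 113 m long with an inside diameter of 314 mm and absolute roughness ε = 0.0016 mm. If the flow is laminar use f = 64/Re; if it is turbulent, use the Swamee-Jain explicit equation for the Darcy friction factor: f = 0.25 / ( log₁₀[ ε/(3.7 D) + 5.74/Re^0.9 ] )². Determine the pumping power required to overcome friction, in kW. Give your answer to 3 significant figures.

P ≈ 42.0 kW

Q = 1150 m³/h = 1150/3600 = 0.3194 m³/s.
Cross-sectional area A = πD²/4 = π(0.314)²/4 = 0.07744 m²; mean velocity V = Q/A = 0.3194/0.07744 = 4.125 m/s.
Reynolds number Re = ρVD/μ = 1260 · 4.125 · 0.314 / 0.869 = 1878.
Re < 2300 → laminar flow, so f = 64/Re = 64/1878 = 0.03408 (the turbulent correlation is not needed).
Darcy-Weisbach: ΔP = f(L/D)(ρV²/2) = 0.03408·(113/0.314)·(1260·4.125²/2) = 0.03408·359.9·1.072e+04 = 1.315e+05 Pa.
Pumping power P = QΔP = 0.3194·1.315e+05 = 42000 W = 42.0 kW.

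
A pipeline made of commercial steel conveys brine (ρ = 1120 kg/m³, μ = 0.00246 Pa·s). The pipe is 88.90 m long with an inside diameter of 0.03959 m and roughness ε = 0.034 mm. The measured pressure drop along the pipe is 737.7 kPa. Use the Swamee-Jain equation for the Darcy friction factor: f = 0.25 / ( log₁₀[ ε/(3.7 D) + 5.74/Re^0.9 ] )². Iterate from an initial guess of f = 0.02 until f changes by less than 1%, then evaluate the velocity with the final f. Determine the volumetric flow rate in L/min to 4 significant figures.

Q ≈ 381.4 L/min

Rearranging Darcy-Weisbach: V = √(2·ΔP·D/(f·L·ρ)). With ε/D = 3.4e-05/0.03959 = 0.000859, iterate starting from f = 0.02:
  f = 0.02 → V = √(2·7.377e+05·0.03959/(0.02·88.9·1120)) = 5.416 m/s; Re = ρVD/μ = 9.762e+04; f → 0.02189
  f = 0.02189 → V = 5.177 m/s; Re = 9.331e+04; f → 0.022
Converged (Δf/f < 1%). With the final f = 0.022: V = √(2·7.377e+05·0.03959/(0.022·88.9·1120)) = 5.164 m/s.
Q = V·A = 5.164·(π/4·0.03959²) = 0.006357 m³/s = 381.4 L/min.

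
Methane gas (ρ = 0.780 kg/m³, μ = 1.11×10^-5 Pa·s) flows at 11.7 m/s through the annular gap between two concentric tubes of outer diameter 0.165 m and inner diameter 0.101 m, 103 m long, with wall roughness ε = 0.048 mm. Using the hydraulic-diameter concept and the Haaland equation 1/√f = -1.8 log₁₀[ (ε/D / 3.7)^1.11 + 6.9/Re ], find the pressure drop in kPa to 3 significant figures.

ΔP ≈ 1.96 kPa

Hydraulic diameter D_h = 4A/P = D_o - D_i = 0.165 - 0.101 = 0.064 m.
Re = ρVD_h/μ = 0.78·11.7·0.064/1.11e-05 = 5.262e+04.
ε/D_h = 4.8e-05/0.064 = 0.00075; Haaland gives 1/√f = -1.8 log₁₀[7.95e-05+0.000131] = 6.617, so f = 0.02284.
ΔP = f(L/D_h)(ρV²/2) = 0.02284·103/0.064·53.39 = 1962 Pa.
ΔP = 1.96 kPa.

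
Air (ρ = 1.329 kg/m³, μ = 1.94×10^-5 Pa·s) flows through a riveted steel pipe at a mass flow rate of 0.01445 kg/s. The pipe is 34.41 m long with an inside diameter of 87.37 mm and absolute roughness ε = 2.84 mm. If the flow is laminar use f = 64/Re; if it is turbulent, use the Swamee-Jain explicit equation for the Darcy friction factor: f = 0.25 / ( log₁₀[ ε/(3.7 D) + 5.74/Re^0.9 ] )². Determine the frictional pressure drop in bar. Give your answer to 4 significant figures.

A = πD²/4 = π(0.08737)²/4 = 0.005995 m²; mean velocity V = ṁ/(ρA) = 0.01445/(1.329 · 0.005995) = 1.814 m/s.
Reynolds number Re = ρVD/μ = 1.329 · 1.814 · 0.08737 / 1.94e-05 = 1.085e+04.
Re > 4000 → turbulent. Relative roughness ε/D = 0.00284/0.08737 = 0.0325. Swamee-Jain: f = 0.25/(log₁₀[0.0325/3.7 + 5.74/1.085e+04^0.9])² = 0.25/(log₁₀[0.00879 + 0.00134])² = 0.25/(-1.995)² = 0.06284.
Darcy-Weisbach: ΔP = f(L/D)(ρV²/2) = 0.06284·(34.41/0.08737)·(1.329·1.814²/2) = 0.06284·393.8·2.186 = 54.09 Pa.
ΔP = 54.09 Pa = 5.409×10^-4 bar.

ΔP ≈ 5.409×10^-4 bar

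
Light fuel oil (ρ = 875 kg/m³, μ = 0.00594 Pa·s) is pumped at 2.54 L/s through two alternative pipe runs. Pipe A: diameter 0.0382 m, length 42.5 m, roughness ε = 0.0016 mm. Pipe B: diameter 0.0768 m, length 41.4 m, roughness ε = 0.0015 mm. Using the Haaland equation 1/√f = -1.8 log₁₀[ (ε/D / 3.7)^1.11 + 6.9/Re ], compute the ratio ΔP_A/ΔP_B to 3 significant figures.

ΔP_A/ΔP_B ≈ 27.8

Pipe A: V = Q/A = 0.00254/0.001146 = 2.216 m/s; Re = 1.247e+04; ε/D = 4.19e-05; Haaland → f = 0.02914; ΔP_A = f(L/D)(ρV²/2) = 6.967e+04 Pa.
Pipe B: V = Q/A = 0.00254/0.004632 = 0.5483 m/s; Re = 6203; ε/D = 1.95e-05; Haaland → f = 0.03539; ΔP_B = f(L/D)(ρV²/2) = 2509 Pa.
ΔP_A/ΔP_B = 6.967e+04/2509 = 27.8.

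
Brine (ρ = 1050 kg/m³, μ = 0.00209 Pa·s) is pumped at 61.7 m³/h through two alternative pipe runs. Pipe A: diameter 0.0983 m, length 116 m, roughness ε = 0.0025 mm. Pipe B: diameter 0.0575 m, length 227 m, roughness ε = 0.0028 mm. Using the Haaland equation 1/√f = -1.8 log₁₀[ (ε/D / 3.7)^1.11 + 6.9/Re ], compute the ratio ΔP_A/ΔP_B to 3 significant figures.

Pipe A: V = Q/A = 0.01714/0.007589 = 2.258 m/s; Re = 1.115e+05; ε/D = 2.54e-05; Haaland → f = 0.01753; ΔP_A = f(L/D)(ρV²/2) = 5.54e+04 Pa.
Pipe B: V = Q/A = 0.01714/0.002597 = 6.6 m/s; Re = 1.907e+05; ε/D = 4.87e-05; Haaland → f = 0.01596; ΔP_B = f(L/D)(ρV²/2) = 1.441e+06 Pa.
ΔP_A/ΔP_B = 5.54e+04/1.441e+06 = 0.0384.

ΔP_A/ΔP_B ≈ 0.0384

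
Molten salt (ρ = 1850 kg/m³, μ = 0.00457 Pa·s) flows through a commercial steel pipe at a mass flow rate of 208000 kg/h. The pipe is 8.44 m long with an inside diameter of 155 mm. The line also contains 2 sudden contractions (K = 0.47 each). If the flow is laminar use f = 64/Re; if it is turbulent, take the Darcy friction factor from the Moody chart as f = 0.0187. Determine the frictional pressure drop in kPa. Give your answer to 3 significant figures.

ΔP ≈ 4.96 kPa

ṁ = 208000 kg/h = 208000/3600 = 57.78 kg/s.
A = πD²/4 = π(0.155)²/4 = 0.01887 m²; mean velocity V = ṁ/(ρA) = 57.78/(1850 · 0.01887) = 1.655 m/s.
Reynolds number Re = ρVD/μ = 1850 · 1.655 · 0.155 / 0.00457 = 1.039e+05.
Re > 4000 → turbulent; use the Moody-chart value f = 0.0187.
Total minor-loss coefficient ΣK = 2·0.47 = 0.94.
ΔP = [f·L/D + ΣK]·(ρV²/2) = [0.0187·8.44/0.155 + 0.94]·(1850·1.655²/2) = [1.018 + 0.94]·2534 = 4962 Pa.
ΔP = 4962 Pa = 4.96 kPa.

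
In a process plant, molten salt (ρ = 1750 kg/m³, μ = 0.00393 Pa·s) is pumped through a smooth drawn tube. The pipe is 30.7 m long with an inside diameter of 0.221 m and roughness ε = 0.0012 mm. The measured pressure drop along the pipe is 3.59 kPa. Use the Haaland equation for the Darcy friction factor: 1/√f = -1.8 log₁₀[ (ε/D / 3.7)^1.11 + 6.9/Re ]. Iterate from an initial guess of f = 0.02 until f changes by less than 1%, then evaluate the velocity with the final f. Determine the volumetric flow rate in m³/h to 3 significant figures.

Rearranging Darcy-Weisbach: V = √(2·ΔP·D/(f·L·ρ)). With ε/D = 1.2e-06/0.221 = 5.43e-06, iterate starting from f = 0.02:
  f = 0.02 → V = √(2·3590·0.221/(0.02·30.7·1750)) = 1.215 m/s; Re = ρVD/μ = 1.196e+05; f → 0.0172
  f = 0.0172 → V = 1.31 m/s; Re = 1.29e+05; f → 0.01694
  f = 0.01694 → V = 1.321 m/s; Re = 1.3e+05; f → 0.01691
Converged (Δf/f < 1%). With the final f = 0.01691: V = √(2·3590·0.221/(0.01691·30.7·1750)) = 1.322 m/s.
Q = V·A = 1.322·(π/4·0.221²) = 0.0507 m³/s = 183 m³/h.

Q ≈ 183 m³/h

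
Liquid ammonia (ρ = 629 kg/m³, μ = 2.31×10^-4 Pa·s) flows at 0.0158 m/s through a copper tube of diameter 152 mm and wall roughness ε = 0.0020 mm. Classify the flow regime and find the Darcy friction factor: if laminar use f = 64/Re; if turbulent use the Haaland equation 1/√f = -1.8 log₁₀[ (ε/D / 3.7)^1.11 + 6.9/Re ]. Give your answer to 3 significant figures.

f ≈ 0.0348

Re = ρVD/μ = 629·0.0158·0.152/0.000231 = 6539.
Re > 4000 → turbulent. ε/D = 2e-06/0.152 = 1.32e-05; Haaland: 1/√f = -1.8 log₁₀[8.95e-07 + 0.00106] = 5.357, so f = 0.03484.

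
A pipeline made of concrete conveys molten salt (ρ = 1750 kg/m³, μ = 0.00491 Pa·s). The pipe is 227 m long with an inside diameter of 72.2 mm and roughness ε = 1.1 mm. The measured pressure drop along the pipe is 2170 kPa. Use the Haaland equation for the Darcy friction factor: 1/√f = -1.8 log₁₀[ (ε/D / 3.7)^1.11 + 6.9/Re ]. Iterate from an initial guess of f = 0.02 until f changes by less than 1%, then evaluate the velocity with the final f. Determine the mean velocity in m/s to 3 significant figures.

Rearranging Darcy-Weisbach: V = √(2·ΔP·D/(f·L·ρ)). With ε/D = 0.0011/0.0722 = 0.0152, iterate starting from f = 0.02:
  f = 0.02 → V = √(2·2.17e+06·0.0722/(0.02·227·1750)) = 6.28 m/s; Re = ρVD/μ = 1.616e+05; f → 0.0443
  f = 0.0443 → V = 4.22 m/s; Re = 1.086e+05; f → 0.04443
Converged (Δf/f < 1%). With the final f = 0.04443: V = √(2·2.17e+06·0.0722/(0.04443·227·1750)) = 4.213 m/s.

V ≈ 4.21 m/s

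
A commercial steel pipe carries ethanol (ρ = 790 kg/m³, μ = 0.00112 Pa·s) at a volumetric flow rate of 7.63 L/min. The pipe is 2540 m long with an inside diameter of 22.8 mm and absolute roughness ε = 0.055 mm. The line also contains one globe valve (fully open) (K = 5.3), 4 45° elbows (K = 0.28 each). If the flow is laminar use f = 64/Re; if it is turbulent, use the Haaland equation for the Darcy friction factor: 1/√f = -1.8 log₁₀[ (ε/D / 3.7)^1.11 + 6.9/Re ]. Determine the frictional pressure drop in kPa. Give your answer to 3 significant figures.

ΔP ≈ 171 kPa

Q = 7.63 L/min = 7.63/60000 = 0.0001272 m³/s.
Cross-sectional area A = πD²/4 = π(0.0228)²/4 = 0.0004083 m²; mean velocity V = Q/A = 0.0001272/0.0004083 = 0.3115 m/s.
Reynolds number Re = ρVD/μ = 790 · 0.3115 · 0.0228 / 0.00112 = 5009.
Re > 4000 → turbulent. Relative roughness ε/D = 5.5e-05/0.0228 = 0.00241. Haaland: 1/√f = -1.8 log₁₀[(0.00241/3.7)^1.11 + 6.9/5009] = -1.8 log₁₀[0.000291 + 0.00138] = 5, so f = 0.04.
Total minor-loss coefficient ΣK = 1·5.3 + 4·0.28 = 6.42.
ΔP = [f·L/D + ΣK]·(ρV²/2) = [0.04·2540/0.0228 + 6.42]·(790·0.3115²/2) = [4456 + 6.42]·38.32 = 1.71e+05 Pa.
ΔP = 1.71e+05 Pa = 171 kPa.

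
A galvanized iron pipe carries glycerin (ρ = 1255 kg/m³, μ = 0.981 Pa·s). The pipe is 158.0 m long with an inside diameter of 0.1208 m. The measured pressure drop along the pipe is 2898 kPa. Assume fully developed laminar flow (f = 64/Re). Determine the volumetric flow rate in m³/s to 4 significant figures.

Q ≈ 0.09772 m³/s

For laminar flow, f = 64/Re with Re = ρVD/μ, so Darcy-Weisbach reduces to ΔP = 32μLV/D². Solving for V: V = ΔP·D²/(32μL) = 2.898e+06·(0.1208)²/(32·0.981·158) = 8.526 m/s.
Check: Re = ρVD/μ = 1255·8.526·0.1208/0.981 = 1318 < 2300, so the laminar assumption holds.
Q = V·A = 8.526·(π/4·0.1208²) = 0.09772 m³/s = 0.09772 m³/s.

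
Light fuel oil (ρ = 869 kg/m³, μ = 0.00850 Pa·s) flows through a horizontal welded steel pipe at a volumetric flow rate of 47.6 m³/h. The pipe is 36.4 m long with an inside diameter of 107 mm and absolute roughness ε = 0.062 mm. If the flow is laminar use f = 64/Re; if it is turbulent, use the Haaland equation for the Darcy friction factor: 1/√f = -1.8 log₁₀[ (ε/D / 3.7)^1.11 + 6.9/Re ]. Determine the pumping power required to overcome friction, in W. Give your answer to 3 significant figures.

Q = 47.6 m³/h = 47.6/3600 = 0.01322 m³/s.
Cross-sectional area A = πD²/4 = π(0.107)²/4 = 0.008992 m²; mean velocity V = Q/A = 0.01322/0.008992 = 1.47 m/s.
Reynolds number Re = ρVD/μ = 869 · 1.47 · 0.107 / 0.0085 = 1.609e+04.
Re > 4000 → turbulent. Relative roughness ε/D = 6.2e-05/0.107 = 0.000579. Haaland: 1/√f = -1.8 log₁₀[(0.000579/3.7)^1.11 + 6.9/1.609e+04] = -1.8 log₁₀[5.97e-05 + 0.000429] = 5.96, so f = 0.02815.
Darcy-Weisbach: ΔP = f(L/D)(ρV²/2) = 0.02815·(36.4/0.107)·(869·1.47²/2) = 0.02815·340.2·939.5 = 8998 Pa.
Pumping power P = QΔP = 0.01322·8998 = 119.0 W = 119 W.

P ≈ 119 W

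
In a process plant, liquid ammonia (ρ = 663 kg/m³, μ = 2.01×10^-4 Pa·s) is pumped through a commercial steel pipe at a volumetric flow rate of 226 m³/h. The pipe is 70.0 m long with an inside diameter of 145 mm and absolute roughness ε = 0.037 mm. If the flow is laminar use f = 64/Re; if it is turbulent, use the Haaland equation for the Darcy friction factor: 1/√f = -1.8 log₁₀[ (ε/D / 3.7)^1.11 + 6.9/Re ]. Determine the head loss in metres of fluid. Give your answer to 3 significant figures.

Q = 226 m³/h = 226/3600 = 0.06278 m³/s.
Cross-sectional area A = πD²/4 = π(0.145)²/4 = 0.01651 m²; mean velocity V = Q/A = 0.06278/0.01651 = 3.802 m/s.
Reynolds number Re = ρVD/μ = 663 · 3.802 · 0.145 / 0.000201 = 1.818e+06.
Re > 4000 → turbulent. Relative roughness ε/D = 3.7e-05/0.145 = 0.000255. Haaland: 1/√f = -1.8 log₁₀[(0.000255/3.7)^1.11 + 6.9/1.818e+06] = -1.8 log₁₀[2.4e-05 + 3.79e-06] = 8.2, so f = 0.01487.
Darcy-Weisbach: ΔP = f(L/D)(ρV²/2) = 0.01487·(70/0.145)·(663·3.802²/2) = 0.01487·482.8·4791 = 3.44e+04 Pa.
Head loss h_f = ΔP/(ρg) = 3.44e+04/(663·9.81) = 5.29 m.

h_f ≈ 5.29 m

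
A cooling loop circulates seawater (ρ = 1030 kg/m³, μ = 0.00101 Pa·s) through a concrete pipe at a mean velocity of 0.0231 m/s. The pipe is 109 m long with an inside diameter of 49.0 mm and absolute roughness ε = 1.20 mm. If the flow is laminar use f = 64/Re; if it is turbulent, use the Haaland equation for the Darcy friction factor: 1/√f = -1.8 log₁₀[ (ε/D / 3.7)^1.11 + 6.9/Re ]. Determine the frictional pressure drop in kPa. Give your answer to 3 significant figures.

ΔP ≈ 0.0339 kPa

Reynolds number Re = ρVD/μ = 1030 · 0.0231 · 0.049 / 0.00101 = 1154.
Re < 2300 → laminar flow, so f = 64/Re = 64/1154 = 0.05544 (the turbulent correlation is not needed).
Darcy-Weisbach: ΔP = f(L/D)(ρV²/2) = 0.05544·(109/0.049)·(1030·0.0231²/2) = 0.05544·2224·0.2748 = 33.89 Pa.
ΔP = 33.89 Pa = 0.0339 kPa.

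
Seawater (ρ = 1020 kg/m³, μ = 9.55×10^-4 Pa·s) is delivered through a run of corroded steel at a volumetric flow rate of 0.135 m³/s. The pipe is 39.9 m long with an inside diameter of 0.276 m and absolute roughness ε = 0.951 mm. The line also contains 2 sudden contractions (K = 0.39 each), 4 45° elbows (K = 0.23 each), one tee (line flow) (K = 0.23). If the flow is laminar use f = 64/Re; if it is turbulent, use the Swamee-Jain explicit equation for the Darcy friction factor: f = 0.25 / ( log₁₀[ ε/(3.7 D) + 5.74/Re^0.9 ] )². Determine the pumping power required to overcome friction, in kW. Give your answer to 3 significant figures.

P ≈ 2.07 kW

Cross-sectional area A = πD²/4 = π(0.276)²/4 = 0.05983 m²; mean velocity V = Q/A = 0.135/0.05983 = 2.256 m/s.
Reynolds number Re = ρVD/μ = 1020 · 2.256 · 0.276 / 0.000955 = 6.652e+05.
Re > 4000 → turbulent. Relative roughness ε/D = 0.000951/0.276 = 0.00345. Swamee-Jain: f = 0.25/(log₁₀[0.00345/3.7 + 5.74/6.652e+05^0.9])² = 0.25/(log₁₀[0.000931 + 3.3e-05])² = 0.25/(-3.016)² = 0.02749.
Total minor-loss coefficient ΣK = 2·0.39 + 4·0.23 + 1·0.23 = 1.93.
ΔP = [f·L/D + ΣK]·(ρV²/2) = [0.02749·39.9/0.276 + 1.93]·(1020·2.256²/2) = [3.974 + 1.93]·2597 = 1.533e+04 Pa.
Pumping power P = QΔP = 0.135·1.533e+04 = 2070 W = 2.07 kW.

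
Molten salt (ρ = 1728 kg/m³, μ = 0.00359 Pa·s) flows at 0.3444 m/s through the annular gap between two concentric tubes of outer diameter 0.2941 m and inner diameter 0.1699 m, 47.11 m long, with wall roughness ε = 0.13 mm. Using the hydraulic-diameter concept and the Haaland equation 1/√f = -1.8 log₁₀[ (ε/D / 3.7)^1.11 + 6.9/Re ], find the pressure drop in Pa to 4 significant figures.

Hydraulic diameter D_h = 4A/P = D_o - D_i = 0.2941 - 0.1699 = 0.1242 m.
Re = ρVD_h/μ = 1728·0.3444·0.1242/0.00359 = 2.059e+04.
ε/D_h = 0.00013/0.1242 = 0.00105; Haaland gives 1/√f = -1.8 log₁₀[0.000115+0.000335] = 6.024, so f = 0.02756.
ΔP = f(L/D_h)(ρV²/2) = 0.02756·47.11/0.1242·102.5 = 1071 Pa.

ΔP ≈ 1071 Pa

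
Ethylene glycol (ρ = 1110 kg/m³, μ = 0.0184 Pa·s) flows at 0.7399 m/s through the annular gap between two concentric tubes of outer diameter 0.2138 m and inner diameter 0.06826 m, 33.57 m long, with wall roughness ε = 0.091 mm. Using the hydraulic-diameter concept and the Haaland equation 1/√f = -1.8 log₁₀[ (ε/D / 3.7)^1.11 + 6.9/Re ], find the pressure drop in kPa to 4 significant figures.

ΔP ≈ 2.489 kPa

Hydraulic diameter D_h = 4A/P = D_o - D_i = 0.2138 - 0.06826 = 0.1455 m.
Re = ρVD_h/μ = 1110·0.7399·0.1455/0.0184 = 6496.
ε/D_h = 9.1e-05/0.1455 = 0.000625; Haaland gives 1/√f = -1.8 log₁₀[6.5e-05+0.00106] = 5.306, so f = 0.03551.
ΔP = f(L/D_h)(ρV²/2) = 0.03551·33.57/0.1455·303.8 = 2489 Pa.
ΔP = 2.489 kPa.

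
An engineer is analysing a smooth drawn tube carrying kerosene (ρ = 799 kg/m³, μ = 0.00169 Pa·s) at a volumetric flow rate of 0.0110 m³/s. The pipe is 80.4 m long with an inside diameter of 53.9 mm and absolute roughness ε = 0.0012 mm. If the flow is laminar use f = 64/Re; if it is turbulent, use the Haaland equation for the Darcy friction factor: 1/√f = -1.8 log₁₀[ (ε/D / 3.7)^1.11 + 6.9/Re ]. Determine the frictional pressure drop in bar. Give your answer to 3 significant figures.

ΔP ≈ 2.38 bar

Cross-sectional area A = πD²/4 = π(0.0539)²/4 = 0.002282 m²; mean velocity V = Q/A = 0.011/0.002282 = 4.821 m/s.
Reynolds number Re = ρVD/μ = 799 · 4.821 · 0.0539 / 0.00169 = 1.228e+05.
Re > 4000 → turbulent. Relative roughness ε/D = 1.2e-06/0.0539 = 2.23e-05. Haaland: 1/√f = -1.8 log₁₀[(2.23e-05/3.7)^1.11 + 6.9/1.228e+05] = -1.8 log₁₀[1.6e-06 + 5.62e-05] = 7.629, so f = 0.01718.
Darcy-Weisbach: ΔP = f(L/D)(ρV²/2) = 0.01718·(80.4/0.0539)·(799·4.821²/2) = 0.01718·1492·9285 = 2.38e+05 Pa.
ΔP = 2.38e+05 Pa = 2.38 bar.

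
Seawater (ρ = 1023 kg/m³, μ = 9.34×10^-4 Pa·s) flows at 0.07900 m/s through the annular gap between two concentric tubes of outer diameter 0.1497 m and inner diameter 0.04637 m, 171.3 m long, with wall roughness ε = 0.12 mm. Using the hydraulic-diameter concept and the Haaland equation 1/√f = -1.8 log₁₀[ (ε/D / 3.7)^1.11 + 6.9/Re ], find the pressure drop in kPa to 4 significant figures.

ΔP ≈ 0.1761 kPa

Hydraulic diameter D_h = 4A/P = D_o - D_i = 0.1497 - 0.04637 = 0.1033 m.
Re = ρVD_h/μ = 1023·0.079·0.1033/0.000934 = 8941.
ε/D_h = 0.00012/0.1033 = 0.00116; Haaland gives 1/√f = -1.8 log₁₀[0.000129+0.000772] = 5.482, so f = 0.03328.
ΔP = f(L/D_h)(ρV²/2) = 0.03328·171.3/0.1033·3.192 = 176.1 Pa.
ΔP = 0.1761 kPa.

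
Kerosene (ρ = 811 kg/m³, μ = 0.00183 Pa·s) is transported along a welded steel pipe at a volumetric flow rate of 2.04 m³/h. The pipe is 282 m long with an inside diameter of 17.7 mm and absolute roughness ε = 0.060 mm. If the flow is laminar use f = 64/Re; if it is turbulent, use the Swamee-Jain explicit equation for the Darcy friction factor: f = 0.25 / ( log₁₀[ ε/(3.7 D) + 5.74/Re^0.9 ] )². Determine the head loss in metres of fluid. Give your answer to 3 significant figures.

h_f ≈ 142 m

Q = 2.04 m³/h = 2.04/3600 = 0.0005667 m³/s.
Cross-sectional area A = πD²/4 = π(0.0177)²/4 = 0.0002461 m²; mean velocity V = Q/A = 0.0005667/0.0002461 = 2.303 m/s.
Reynolds number Re = ρVD/μ = 811 · 2.303 · 0.0177 / 0.00183 = 1.806e+04.
Re > 4000 → turbulent. Relative roughness ε/D = 6e-05/0.0177 = 0.00339. Swamee-Jain: f = 0.25/(log₁₀[0.00339/3.7 + 5.74/1.806e+04^0.9])² = 0.25/(log₁₀[0.000916 + 0.000847])² = 0.25/(-2.754)² = 0.03297.
Darcy-Weisbach: ΔP = f(L/D)(ρV²/2) = 0.03297·(282/0.0177)·(811·2.303²/2) = 0.03297·1.593e+04·2151 = 1.13e+06 Pa.
Head loss h_f = ΔP/(ρg) = 1.13e+06/(811·9.81) = 142 m.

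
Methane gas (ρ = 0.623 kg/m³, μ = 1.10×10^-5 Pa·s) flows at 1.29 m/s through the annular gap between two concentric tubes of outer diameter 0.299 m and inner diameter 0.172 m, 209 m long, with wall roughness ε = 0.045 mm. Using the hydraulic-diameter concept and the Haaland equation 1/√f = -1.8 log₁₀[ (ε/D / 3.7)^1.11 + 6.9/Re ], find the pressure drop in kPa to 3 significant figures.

ΔP ≈ 0.0272 kPa

Hydraulic diameter D_h = 4A/P = D_o - D_i = 0.299 - 0.172 = 0.127 m.
Re = ρVD_h/μ = 0.623·1.29·0.127/1.1e-05 = 9279.
ε/D_h = 4.5e-05/0.127 = 0.000354; Haaland gives 1/√f = -1.8 log₁₀[3.46e-05+0.000744] = 5.596, so f = 0.03193.
ΔP = f(L/D_h)(ρV²/2) = 0.03193·209/0.127·0.5184 = 27.24 Pa.
ΔP = 0.0272 kPa.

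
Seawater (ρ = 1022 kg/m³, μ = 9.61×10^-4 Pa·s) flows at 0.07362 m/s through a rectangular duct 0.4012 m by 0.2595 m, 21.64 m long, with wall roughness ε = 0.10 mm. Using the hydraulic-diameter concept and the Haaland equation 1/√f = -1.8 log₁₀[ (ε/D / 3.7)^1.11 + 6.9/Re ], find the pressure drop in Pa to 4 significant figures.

Hydraulic diameter D_h = 4A/P = 4·(0.4012·0.2595)/(2·(0.4012+0.2595)) = 0.4164/1.321 = 0.3152 m.
Re = ρVD_h/μ = 1022·0.07362·0.3152/0.000961 = 2.467e+04.
ε/D_h = 0.0001/0.3152 = 0.000317; Haaland gives 1/√f = -1.8 log₁₀[3.06e-05+0.00028] = 6.315, so f = 0.02508.
ΔP = f(L/D_h)(ρV²/2) = 0.02508·21.64/0.3152·2.77 = 4.769 Pa.

ΔP ≈ 4.769 Pa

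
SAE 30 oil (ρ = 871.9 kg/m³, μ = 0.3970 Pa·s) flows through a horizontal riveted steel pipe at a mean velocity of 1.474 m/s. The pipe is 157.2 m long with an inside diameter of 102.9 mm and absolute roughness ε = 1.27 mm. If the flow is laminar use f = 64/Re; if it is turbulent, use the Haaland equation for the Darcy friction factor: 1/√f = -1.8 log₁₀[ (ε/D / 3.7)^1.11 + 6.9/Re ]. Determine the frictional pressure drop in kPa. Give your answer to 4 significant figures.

Reynolds number Re = ρVD/μ = 871.9 · 1.474 · 0.1029 / 0.397 = 333.1.
Re < 2300 → laminar flow, so f = 64/Re = 64/333.1 = 0.1921 (the turbulent correlation is not needed).
Darcy-Weisbach: ΔP = f(L/D)(ρV²/2) = 0.1921·(157.2/0.1029)·(871.9·1.474²/2) = 0.1921·1528·947.2 = 2.78e+05 Pa.
ΔP = 2.78e+05 Pa = 278.0 kPa.

ΔP ≈ 278.0 kPa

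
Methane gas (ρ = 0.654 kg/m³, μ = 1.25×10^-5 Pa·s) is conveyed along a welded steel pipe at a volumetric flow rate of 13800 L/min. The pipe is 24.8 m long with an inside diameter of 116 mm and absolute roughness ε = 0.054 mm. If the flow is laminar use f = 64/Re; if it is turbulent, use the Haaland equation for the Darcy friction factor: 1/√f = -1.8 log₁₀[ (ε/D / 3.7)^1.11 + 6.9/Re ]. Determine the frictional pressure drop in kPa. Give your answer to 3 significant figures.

ΔP ≈ 0.637 kPa

Q = 13800 L/min = 13800/60000 = 0.23 m³/s.
Cross-sectional area A = πD²/4 = π(0.116)²/4 = 0.01057 m²; mean velocity V = Q/A = 0.23/0.01057 = 21.76 m/s.
Reynolds number Re = ρVD/μ = 0.654 · 21.76 · 0.116 / 1.25e-05 = 1.321e+05.
Re > 4000 → turbulent. Relative roughness ε/D = 5.4e-05/0.116 = 0.000466. Haaland: 1/√f = -1.8 log₁₀[(0.000466/3.7)^1.11 + 6.9/1.321e+05] = -1.8 log₁₀[4.68e-05 + 5.22e-05] = 7.207, so f = 0.01925.
Darcy-Weisbach: ΔP = f(L/D)(ρV²/2) = 0.01925·(24.8/0.116)·(0.654·21.76²/2) = 0.01925·213.8·154.9 = 637.5 Pa.
ΔP = 637.5 Pa = 0.637 kPa.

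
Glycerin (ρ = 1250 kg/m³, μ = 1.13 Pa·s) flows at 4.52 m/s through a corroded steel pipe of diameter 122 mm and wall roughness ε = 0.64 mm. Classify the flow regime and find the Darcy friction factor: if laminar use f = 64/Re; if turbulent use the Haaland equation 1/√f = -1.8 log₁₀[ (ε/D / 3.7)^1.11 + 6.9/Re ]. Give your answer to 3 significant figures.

Re = ρVD/μ = 1250·4.52·0.122/1.13 = 610.
Re < 2300 → laminar, so f = 64/Re = 0.1049 (roughness is irrelevant in laminar flow).

f ≈ 0.105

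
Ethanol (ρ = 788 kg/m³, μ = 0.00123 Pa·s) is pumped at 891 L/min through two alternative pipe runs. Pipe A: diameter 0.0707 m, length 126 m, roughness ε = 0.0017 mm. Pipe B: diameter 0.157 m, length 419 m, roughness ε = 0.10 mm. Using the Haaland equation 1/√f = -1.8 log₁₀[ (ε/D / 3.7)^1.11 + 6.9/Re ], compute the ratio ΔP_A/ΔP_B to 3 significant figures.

ΔP_A/ΔP_B ≈ 12.3

Pipe A: V = Q/A = 0.01485/0.003926 = 3.783 m/s; Re = 1.713e+05; ε/D = 2.4e-05; Haaland → f = 0.01611; ΔP_A = f(L/D)(ρV²/2) = 1.619e+05 Pa.
Pipe B: V = Q/A = 0.01485/0.01936 = 0.7671 m/s; Re = 7.715e+04; ε/D = 0.000637; Haaland → f = 0.02129; ΔP_B = f(L/D)(ρV²/2) = 1.317e+04 Pa.
ΔP_A/ΔP_B = 1.619e+05/1.317e+04 = 12.3.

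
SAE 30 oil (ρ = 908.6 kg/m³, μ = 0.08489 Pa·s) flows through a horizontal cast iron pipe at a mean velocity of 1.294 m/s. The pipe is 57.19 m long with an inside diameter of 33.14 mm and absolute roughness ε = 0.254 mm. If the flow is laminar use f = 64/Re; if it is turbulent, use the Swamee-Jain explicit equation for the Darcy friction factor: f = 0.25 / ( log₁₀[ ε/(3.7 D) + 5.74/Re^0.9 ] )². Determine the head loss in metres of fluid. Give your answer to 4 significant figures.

h_f ≈ 20.54 m

Reynolds number Re = ρVD/μ = 908.6 · 1.294 · 0.03314 / 0.0849 = 459.
Re < 2300 → laminar flow, so f = 64/Re = 64/459 = 0.1394 (the turbulent correlation is not needed).
Darcy-Weisbach: ΔP = f(L/D)(ρV²/2) = 0.1394·(57.19/0.03314)·(908.6·1.294²/2) = 0.1394·1726·760.7 = 1.83e+05 Pa.
Head loss h_f = ΔP/(ρg) = 1.83e+05/(908.6·9.81) = 20.54 m.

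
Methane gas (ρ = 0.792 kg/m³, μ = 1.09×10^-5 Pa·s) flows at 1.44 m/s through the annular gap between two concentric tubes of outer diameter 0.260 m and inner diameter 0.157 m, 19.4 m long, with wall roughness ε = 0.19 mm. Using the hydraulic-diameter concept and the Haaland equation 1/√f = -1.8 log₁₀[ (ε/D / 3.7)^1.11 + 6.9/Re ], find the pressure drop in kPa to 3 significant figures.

ΔP ≈ 0.00507 kPa

Hydraulic diameter D_h = 4A/P = D_o - D_i = 0.26 - 0.157 = 0.103 m.
Re = ρVD_h/μ = 0.792·1.44·0.103/1.09e-05 = 1.078e+04.
ε/D_h = 0.00019/0.103 = 0.00184; Haaland gives 1/√f = -1.8 log₁₀[0.000216+0.00064] = 5.521, so f = 0.0328.
ΔP = f(L/D_h)(ρV²/2) = 0.0328·19.4/0.103·0.8211 = 5.073 Pa.
ΔP = 0.00507 kPa.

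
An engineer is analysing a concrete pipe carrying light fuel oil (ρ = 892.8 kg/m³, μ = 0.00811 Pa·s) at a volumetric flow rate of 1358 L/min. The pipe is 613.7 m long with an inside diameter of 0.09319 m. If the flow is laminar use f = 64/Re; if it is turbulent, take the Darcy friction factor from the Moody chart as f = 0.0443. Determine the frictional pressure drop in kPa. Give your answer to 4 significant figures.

ΔP ≈ 1434 kPa

Q = 1358 L/min = 1358/60000 = 0.02263 m³/s.
Cross-sectional area A = πD²/4 = π(0.09319)²/4 = 0.006821 m²; mean velocity V = Q/A = 0.02263/0.006821 = 3.318 m/s.
Reynolds number Re = ρVD/μ = 892.8 · 3.318 · 0.09319 / 0.00811 = 3.404e+04.
Re > 4000 → turbulent; use the Moody-chart value f = 0.0443.
Darcy-Weisbach: ΔP = f(L/D)(ρV²/2) = 0.0443·(613.7/0.09319)·(892.8·3.318²/2) = 0.0443·6585·4915 = 1.434e+06 Pa.
ΔP = 1.434e+06 Pa = 1434 kPa.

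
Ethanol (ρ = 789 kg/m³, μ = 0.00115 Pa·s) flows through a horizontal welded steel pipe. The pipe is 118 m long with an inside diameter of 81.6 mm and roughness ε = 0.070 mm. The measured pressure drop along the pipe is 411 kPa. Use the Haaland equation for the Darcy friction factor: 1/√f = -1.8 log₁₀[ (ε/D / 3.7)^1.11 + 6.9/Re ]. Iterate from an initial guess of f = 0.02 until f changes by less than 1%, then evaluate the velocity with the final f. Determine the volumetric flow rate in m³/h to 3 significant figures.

Q ≈ 114 m³/h

Rearranging Darcy-Weisbach: V = √(2·ΔP·D/(f·L·ρ)). With ε/D = 7e-05/0.0816 = 0.000858, iterate starting from f = 0.02:
  f = 0.02 → V = √(2·4.11e+05·0.0816/(0.02·118·789)) = 6.002 m/s; Re = ρVD/μ = 3.36e+05; f → 0.01981
Converged (Δf/f < 1%). With the final f = 0.01981: V = √(2·4.11e+05·0.0816/(0.01981·118·789)) = 6.031 m/s.
Q = V·A = 6.031·(π/4·0.0816²) = 0.03154 m³/s = 114 m³/h.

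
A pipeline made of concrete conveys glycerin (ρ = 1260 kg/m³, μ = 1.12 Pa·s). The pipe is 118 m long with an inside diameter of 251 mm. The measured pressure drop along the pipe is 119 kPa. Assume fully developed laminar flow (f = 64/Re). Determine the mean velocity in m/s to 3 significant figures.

For laminar flow, f = 64/Re with Re = ρVD/μ, so Darcy-Weisbach reduces to ΔP = 32μLV/D². Solving for V: V = ΔP·D²/(32μL) = 1.19e+05·(0.251)²/(32·1.12·118) = 1.773 m/s.
Check: Re = ρVD/μ = 1260·1.773·0.251/1.12 = 500.6 < 2300, so the laminar assumption holds.

V ≈ 1.77 m/s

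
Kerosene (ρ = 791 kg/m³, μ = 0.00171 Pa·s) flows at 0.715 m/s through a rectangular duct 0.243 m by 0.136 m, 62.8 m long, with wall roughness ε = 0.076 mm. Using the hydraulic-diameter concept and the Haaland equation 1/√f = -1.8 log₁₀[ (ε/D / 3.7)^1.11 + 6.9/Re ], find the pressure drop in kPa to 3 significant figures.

Hydraulic diameter D_h = 4A/P = 4·(0.243·0.136)/(2·(0.243+0.136)) = 0.1322/0.758 = 0.1744 m.
Re = ρVD_h/μ = 791·0.715·0.1744/0.00171 = 5.768e+04.
ε/D_h = 7.6e-05/0.1744 = 0.000436; Haaland gives 1/√f = -1.8 log₁₀[4.35e-05+0.00012] = 6.817, so f = 0.02152.
ΔP = f(L/D_h)(ρV²/2) = 0.02152·62.8/0.1744·202.2 = 1567 Pa.
ΔP = 1.57 kPa.

ΔP ≈ 1.57 kPa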